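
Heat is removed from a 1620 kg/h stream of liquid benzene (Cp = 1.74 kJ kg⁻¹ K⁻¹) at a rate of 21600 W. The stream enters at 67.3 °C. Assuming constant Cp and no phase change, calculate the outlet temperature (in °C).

T_out = 39.7 °C

Q = 21600 W = 77760 kJ/h
ΔT = Q/(ṁ·Cp) = 77760/(1620×1.74) = 27.586 K
T_out = 67.3 − 27.586 = 39.714 °C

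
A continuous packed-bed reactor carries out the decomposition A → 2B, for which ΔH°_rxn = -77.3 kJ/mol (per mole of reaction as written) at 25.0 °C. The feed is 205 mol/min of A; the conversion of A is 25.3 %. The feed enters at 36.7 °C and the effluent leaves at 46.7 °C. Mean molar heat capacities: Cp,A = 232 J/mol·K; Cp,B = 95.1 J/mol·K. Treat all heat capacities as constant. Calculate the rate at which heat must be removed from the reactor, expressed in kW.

Q_out = 59.7 kW

Extent of reaction ξ = 0.253 × 205 = 51.865 mol/min
Reaction term: ξ·ΔH°_rxn = 51.865 × -77.3 = -4009.2 kJ/min
Sensible, feed 36.7→25 °C: -556.45 kJ/min
Outlet flows (mol/min): A 153.13, B 103.73
Sensible, products 25→46.7 °C: 985.01 kJ/min
Q = ΔH = -3580.6 kJ/min = -59.677 kW
Heat removed = 59.677 kW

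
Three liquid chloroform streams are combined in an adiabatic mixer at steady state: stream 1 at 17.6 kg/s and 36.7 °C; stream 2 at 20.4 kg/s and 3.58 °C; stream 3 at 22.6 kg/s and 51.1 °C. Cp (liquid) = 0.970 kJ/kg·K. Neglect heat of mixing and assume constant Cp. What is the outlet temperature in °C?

No heat crosses the boundary, so H_out = H_in.
T_out = Σ ṁᵢCp,ᵢTᵢ / Σ ṁᵢCp,ᵢ
      = 1817.6 / 58.782 = 30.921 °C

T_out = 30.9 °C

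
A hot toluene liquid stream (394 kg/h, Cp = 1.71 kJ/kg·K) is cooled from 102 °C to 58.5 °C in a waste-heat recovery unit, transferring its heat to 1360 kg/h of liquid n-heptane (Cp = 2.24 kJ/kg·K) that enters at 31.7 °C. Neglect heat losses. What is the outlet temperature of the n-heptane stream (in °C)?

T_c,out = 41.3 °C

Heat released by hot stream: Q = 394 × 1.71 × (102 − 58.5) = 29308 kJ/h
Energy balance on cold side (adiabatic exchanger): Q = ṁ_c·Cp_c·(T_c,out − T_c,in)
T_c,out = 31.7 + 29308/(1360 × 2.24) = 41.32 °C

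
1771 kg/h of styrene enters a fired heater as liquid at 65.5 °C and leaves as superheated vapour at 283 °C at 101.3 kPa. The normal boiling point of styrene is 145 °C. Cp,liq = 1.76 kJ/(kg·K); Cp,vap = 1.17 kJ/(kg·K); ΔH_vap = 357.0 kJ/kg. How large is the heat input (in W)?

Q = 324000 W

liquid 65.5→145 °C: 139.92 kJ/kg
vaporisation at 145 °C: 357 kJ/kg
vapour 145→283 °C: 161.46 kJ/kg
Δh = 139.92 + 357 + 161.46 = 658.38 kJ/kg
Q = ṁ·Δh = 1771 kg/h × 658.38 kJ/kg = 1.166e+06 kJ/h
|Q| = 323.89 kW = 323890 W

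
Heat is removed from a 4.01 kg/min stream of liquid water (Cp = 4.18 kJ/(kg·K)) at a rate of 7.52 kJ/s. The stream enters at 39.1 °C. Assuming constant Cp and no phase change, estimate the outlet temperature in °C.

T_out = 12.2 °C

Q = 7.52 kJ/s = 451.2 kJ/min
ΔT = Q/(ṁ·Cp) = 451.2/(4.01×4.18) = 26.918 K
T_out = 39.1 − 26.918 = 12.182 °C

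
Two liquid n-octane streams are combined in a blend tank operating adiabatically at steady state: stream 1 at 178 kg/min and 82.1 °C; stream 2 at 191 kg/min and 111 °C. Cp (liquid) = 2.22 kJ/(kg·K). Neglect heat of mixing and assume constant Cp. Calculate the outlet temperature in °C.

T_out = 97.1 °C

No heat crosses the boundary, so H_out = H_in.
T_out = Σ ṁᵢCp,ᵢTᵢ / Σ ṁᵢCp,ᵢ
      = 79509 / 819.18 = 97.059 °C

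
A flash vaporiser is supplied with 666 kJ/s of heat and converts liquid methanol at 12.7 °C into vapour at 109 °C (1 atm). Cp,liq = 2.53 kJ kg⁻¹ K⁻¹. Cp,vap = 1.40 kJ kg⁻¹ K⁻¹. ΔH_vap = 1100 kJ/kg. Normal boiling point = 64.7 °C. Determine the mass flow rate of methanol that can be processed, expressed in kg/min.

Δh = 2.53×(64.7−12.7) + 1100 + 1.40×(109−64.7) = 1293.6 kJ/kg
Q = 666 kJ/s = 666 kJ/s = 39960 kJ/min
ṁ = Q/Δh = 39960 / 1293.6 = 30.891 kg/min

ṁ = 30.9 kg/min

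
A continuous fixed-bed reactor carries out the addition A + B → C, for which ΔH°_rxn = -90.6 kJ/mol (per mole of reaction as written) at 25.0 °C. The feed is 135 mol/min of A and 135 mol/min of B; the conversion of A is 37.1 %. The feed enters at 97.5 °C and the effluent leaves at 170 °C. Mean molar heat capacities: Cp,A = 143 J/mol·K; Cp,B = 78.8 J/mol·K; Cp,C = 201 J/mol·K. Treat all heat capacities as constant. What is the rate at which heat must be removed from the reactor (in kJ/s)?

Extent of reaction ξ = 0.371 × 135 = 50.085 mol/min
Reaction term: ξ·ΔH°_rxn = 50.085 × -90.6 = -4537.7 kJ/min
Sensible, feed 97.5→25 °C: -2170.9 kJ/min
Outlet flows (mol/min): A 84.915, B 84.915, C 50.085
Sensible, products 25→170 °C: 4190.7 kJ/min
Q = ΔH = -2517.9 kJ/min = -41.965 kW
Heat removed = 41.965 kJ/s

Q_out = 42.0 kJ/s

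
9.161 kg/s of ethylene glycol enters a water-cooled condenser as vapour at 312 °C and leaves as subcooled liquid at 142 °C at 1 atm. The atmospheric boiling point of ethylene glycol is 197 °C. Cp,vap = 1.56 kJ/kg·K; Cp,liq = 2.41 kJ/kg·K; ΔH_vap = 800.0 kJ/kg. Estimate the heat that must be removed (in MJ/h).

vapour 312→197 °C: -179.4 kJ/kg
condensation at 197 °C: -800 kJ/kg
liquid 197→142 °C: -132.55 kJ/kg
Δh = -179.4 + -800 + -132.55 = -1112 kJ/kg
Q = ṁ·Δh = 9.161 kg/s × -1112 kJ/kg = -10187 kJ/s
|Q| = 10187 kW = 36672 MJ/h

Q_c = 36700 MJ/h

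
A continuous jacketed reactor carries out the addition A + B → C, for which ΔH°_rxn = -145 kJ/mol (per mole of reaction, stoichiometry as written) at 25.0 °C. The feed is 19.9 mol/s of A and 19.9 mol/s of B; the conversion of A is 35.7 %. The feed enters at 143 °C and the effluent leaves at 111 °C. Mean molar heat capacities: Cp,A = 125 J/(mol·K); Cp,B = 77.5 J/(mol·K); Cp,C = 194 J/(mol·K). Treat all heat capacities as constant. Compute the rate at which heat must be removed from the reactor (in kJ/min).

Extent of reaction ξ = 0.357 × 19.9 = 7.1043 mol/s
Reaction term: ξ·ΔH°_rxn = 7.1043 × -145 = -1030.1 kJ/s
Sensible, feed 143→25 °C: -475.51 kJ/s
Outlet flows (mol/s): A 12.796, B 12.796, C 7.1043
Sensible, products 25→111 °C: 341.37 kJ/s
Q = ΔH = -1164.3 kJ/s = -1164.3 kW
Heat removed = 69856 kJ/min

Q_out = 69900 kJ/min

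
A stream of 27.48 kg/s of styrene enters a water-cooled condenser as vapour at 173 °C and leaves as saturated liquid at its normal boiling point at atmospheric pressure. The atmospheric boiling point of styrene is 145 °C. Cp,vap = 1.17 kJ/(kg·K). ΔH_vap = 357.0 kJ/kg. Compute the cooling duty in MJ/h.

Q_c = 38600 MJ/h

vapour 173→145 °C: -32.76 kJ/kg
condensation at 145 °C: -357 kJ/kg
Δh = -32.76 + -357 = -389.76 kJ/kg
Q = ṁ·Δh = 27.48 kg/s × -389.76 kJ/kg = -10711 kJ/s
|Q| = 10711 kW = 38558 MJ/h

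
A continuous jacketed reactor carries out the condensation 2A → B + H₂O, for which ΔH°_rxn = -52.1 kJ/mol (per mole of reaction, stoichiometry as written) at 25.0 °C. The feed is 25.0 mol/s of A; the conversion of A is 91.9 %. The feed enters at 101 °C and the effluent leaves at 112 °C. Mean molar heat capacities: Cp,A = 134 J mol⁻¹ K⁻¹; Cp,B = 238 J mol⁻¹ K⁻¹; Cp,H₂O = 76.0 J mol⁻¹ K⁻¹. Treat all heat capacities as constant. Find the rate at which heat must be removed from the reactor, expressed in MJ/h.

Q_out = 1860 MJ/h

Extent of reaction ξ = 0.919 × 25.0 / 2 = 11.488 mol/s
Reaction term: ξ·ΔH°_rxn = 11.488 × -52.1 = -598.5 kJ/s
Sensible, feed 101→25 °C: -254.6 kJ/s
Outlet flows (mol/s): A 2.025, B 11.488, H₂O 11.488
Sensible, products 25→112 °C: 337.42 kJ/s
Q = ΔH = -515.68 kJ/s = -515.68 kW
Heat removed = 1856.4 MJ/h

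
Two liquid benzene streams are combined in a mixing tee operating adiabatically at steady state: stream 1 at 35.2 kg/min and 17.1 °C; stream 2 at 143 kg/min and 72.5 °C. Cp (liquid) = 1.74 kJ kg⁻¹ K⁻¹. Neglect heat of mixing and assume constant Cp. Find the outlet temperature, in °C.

Energy balance with Q = 0: Σ ṁᵢCp,ᵢ(T_out − Tᵢ) = 0
Σ ṁᵢCp,ᵢTᵢ = 35.2×1.74×17.1 + 143×1.74×72.5 = 19087
Σ ṁᵢCp,ᵢ = 35.2×1.74 + 143×1.74 = 310.07
T_out = 19087 / 310.07 = 61.557 °C

T_out = 61.6 °C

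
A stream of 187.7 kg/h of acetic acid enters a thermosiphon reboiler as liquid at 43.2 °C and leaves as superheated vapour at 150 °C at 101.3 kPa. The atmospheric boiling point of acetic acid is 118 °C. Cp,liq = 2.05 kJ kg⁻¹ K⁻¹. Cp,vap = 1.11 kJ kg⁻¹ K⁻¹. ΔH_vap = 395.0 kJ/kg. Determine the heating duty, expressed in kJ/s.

liquid 43.2→118 °C: 153.34 kJ/kg
vaporisation at 118 °C: 395 kJ/kg
vapour 118→150 °C: 35.52 kJ/kg
Δh = 153.34 + 395 + 35.52 = 583.86 kJ/kg
Q = ṁ·Δh = 187.7 kg/h × 583.86 kJ/kg = 109590 kJ/h
|Q| = 30.442 kW

Q = 30.4 kJ/s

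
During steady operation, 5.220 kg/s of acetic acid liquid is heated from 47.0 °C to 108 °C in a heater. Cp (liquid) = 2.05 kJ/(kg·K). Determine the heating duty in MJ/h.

Q = 2350 MJ/h

Q = ṁ·Cp·ΔT = 5.220 × 2.05 × (108 − 47.0) = 652.76 kJ/s
Heating duty = 2349.9 MJ/h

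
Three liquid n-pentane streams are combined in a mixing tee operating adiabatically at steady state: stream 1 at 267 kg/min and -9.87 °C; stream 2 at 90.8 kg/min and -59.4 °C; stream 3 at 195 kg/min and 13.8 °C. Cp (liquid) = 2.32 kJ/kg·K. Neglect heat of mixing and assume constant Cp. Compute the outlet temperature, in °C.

Adiabatic, steady state ⇒ Σ ṁᵢCp,ᵢ(T_out − Tᵢ) = 0
T_out = Σ ṁᵢCp,ᵢTᵢ / Σ ṁᵢCp,ᵢ
      = -12384 / 1282.5 = -9.656 °C

T_out = -9.66 °C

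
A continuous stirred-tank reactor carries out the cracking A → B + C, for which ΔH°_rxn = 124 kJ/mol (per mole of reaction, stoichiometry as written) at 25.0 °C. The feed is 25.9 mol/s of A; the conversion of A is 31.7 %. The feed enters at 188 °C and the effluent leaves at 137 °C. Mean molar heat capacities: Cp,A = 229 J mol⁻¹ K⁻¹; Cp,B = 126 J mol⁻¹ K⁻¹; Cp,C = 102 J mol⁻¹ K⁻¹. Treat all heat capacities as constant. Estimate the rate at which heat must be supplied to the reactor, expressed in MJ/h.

Extent of reaction ξ = 0.317 × 25.9 = 8.2103 mol/s
Reaction term: ξ·ΔH°_rxn = 8.2103 × 124 = 1018.1 kJ/s
Sensible, feed 188→25 °C: -966.77 kJ/s
Outlet flows (mol/s): A 17.69, B 8.2103, C 8.2103
Sensible, products 25→137 °C: 663.36 kJ/s
Q = ΔH = 714.67 kJ/s = 714.67 kW
Heat supplied = 2572.8 MJ/h

Q_in = 2570 MJ/h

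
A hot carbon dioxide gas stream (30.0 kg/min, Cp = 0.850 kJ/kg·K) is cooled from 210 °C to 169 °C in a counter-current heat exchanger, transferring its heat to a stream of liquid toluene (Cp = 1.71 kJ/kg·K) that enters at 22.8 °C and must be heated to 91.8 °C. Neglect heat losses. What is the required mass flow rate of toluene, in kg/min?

Heat released by hot stream: Q = 30.0 × 0.850 × (210 − 169) = 1045.5 kJ/min
Energy balance on cold side (adiabatic exchanger): Q = ṁ_c·Cp_c·(T_c,out − T_c,in)
ṁ_c = 1045.5 / [1.71 × (91.8 − 22.8)] = 8.8609 kg/min

ṁ_c = 8.86 kg/min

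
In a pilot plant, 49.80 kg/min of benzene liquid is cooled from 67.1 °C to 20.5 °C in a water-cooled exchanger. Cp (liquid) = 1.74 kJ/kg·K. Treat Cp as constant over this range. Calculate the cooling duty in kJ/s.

Q = ṁ·Cp·ΔT = 49.80 × 1.74 × (20.5 − 67.1) = -4038 kJ/min
Converting: 4038 / 60 s = 67.3 kW

Q_c = 67.3 kJ/s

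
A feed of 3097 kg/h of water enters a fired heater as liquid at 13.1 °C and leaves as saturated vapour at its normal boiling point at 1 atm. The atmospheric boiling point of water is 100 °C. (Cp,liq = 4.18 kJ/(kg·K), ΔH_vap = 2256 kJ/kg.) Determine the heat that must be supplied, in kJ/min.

liquid 13.1→100 °C: 363.24 kJ/kg
vaporisation at 100 °C: 2256 kJ/kg
Δh = 363.24 + 2256 = 2619.2 kJ/kg
Q = ṁ·Δh = 3097 kg/h × 2619.2 kJ/kg = 8.1118e+06 kJ/h
|Q| = 2253.3 kW = 135200 kJ/min

Q = 135000 kJ/min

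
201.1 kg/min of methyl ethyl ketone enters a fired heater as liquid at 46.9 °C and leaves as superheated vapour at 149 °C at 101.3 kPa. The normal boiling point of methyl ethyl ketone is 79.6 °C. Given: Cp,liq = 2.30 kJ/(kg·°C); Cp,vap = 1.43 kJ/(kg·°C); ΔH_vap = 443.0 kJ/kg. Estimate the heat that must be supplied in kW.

Q = 2070 kW

liquid 46.9→79.6 °C: 75.21 kJ/kg
vaporisation at 79.6 °C: 443 kJ/kg
vapour 79.6→149 °C: 99.242 kJ/kg
Δh = 75.21 + 443 + 99.242 = 617.45 kJ/kg
Q = ṁ·Δh = 201.1 kg/min × 617.45 kJ/kg = 124170 kJ/min
|Q| = 2069.5 kW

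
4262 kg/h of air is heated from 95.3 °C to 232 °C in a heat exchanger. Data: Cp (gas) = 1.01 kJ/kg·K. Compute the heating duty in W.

Q = ṁ·Cp·ΔT = 4262 × 1.01 × (232 − 95.3) = 588440 kJ/h
Converting: 588440 / 3600 s = 163.46 kW
Heating duty = 163460 W

Q = 163000 W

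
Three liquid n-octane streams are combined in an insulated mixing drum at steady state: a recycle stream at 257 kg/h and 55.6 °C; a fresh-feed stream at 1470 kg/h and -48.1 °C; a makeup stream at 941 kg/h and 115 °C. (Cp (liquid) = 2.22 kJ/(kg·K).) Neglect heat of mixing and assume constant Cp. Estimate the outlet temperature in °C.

No heat crosses the boundary, so H_out = H_in.
T_out = Σ ṁᵢCp,ᵢTᵢ / Σ ṁᵢCp,ᵢ
      = 114990 / 5923 = 19.414 °C

T_out = 19.4 °C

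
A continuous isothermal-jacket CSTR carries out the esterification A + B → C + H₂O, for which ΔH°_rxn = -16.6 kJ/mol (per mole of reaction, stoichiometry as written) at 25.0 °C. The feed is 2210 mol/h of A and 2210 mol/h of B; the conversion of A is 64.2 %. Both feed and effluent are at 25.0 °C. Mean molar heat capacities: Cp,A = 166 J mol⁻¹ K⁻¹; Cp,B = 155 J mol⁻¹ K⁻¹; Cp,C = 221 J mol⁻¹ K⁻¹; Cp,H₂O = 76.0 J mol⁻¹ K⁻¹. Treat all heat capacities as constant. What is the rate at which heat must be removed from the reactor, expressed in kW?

Q_out = 6.54 kW

Extent of reaction ξ = 0.642 × 2210 = 1418.8 mol/h
Reaction term: ξ·ΔH°_rxn = 1418.8 × -16.6 = -23552 kJ/h
Q = ΔH = -23552 kJ/h = -6.5423 kW
Heat removed = 6.5423 kW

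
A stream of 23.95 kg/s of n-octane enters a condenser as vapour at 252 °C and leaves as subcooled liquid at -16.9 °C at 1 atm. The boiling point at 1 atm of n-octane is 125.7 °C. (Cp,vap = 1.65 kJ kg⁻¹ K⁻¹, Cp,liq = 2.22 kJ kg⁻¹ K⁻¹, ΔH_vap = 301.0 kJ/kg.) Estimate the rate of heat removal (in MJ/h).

Q_c = 71200 MJ/h

vapour 252→125.7 °C: -208.39 kJ/kg
condensation at 125.7 °C: -301 kJ/kg
liquid 125.7→-16.9 °C: -316.57 kJ/kg
Δh = -208.39 + -301 + -316.57 = -825.97 kJ/kg
Q = ṁ·Δh = 23.95 kg/s × -825.97 kJ/kg = -19782 kJ/s
|Q| = 19782 kW = 71215 MJ/h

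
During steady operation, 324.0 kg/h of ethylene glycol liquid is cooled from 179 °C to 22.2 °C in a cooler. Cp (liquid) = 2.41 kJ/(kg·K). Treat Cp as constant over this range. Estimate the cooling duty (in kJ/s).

Q = ṁ·Cp·ΔT = 324.0 × 2.41 × (22.2 − 179) = -122440 kJ/h
Converting: 122440 / 3600 s = 34.01 kW

Q_c = 34.0 kJ/s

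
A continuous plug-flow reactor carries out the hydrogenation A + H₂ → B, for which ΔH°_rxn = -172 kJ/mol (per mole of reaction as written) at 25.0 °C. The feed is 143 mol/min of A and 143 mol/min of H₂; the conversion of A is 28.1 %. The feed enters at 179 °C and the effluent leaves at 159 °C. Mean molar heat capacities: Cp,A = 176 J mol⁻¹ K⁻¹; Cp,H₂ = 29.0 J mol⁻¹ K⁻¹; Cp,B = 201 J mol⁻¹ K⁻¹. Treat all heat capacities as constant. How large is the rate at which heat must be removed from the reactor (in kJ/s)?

Q_out = 125 kJ/s

Extent of reaction ξ = 0.281 × 143 = 40.183 mol/min
Reaction term: ξ·ΔH°_rxn = 40.183 × -172 = -6911.5 kJ/min
Sensible, feed 179→25 °C: -4514.5 kJ/min
Outlet flows (mol/min): A 102.82, H₂ 102.82, B 40.183
Sensible, products 25→159 °C: 3906.7 kJ/min
Q = ΔH = -7519.3 kJ/min = -125.32 kW
Heat removed = 125.32 kJ/s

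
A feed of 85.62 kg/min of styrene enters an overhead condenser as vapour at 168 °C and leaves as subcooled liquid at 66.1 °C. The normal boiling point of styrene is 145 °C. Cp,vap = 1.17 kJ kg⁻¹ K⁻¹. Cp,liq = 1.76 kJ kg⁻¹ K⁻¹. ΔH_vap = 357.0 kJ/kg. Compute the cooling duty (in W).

vapour 168→145 °C: -26.91 kJ/kg
condensation at 145 °C: -357 kJ/kg
liquid 145→66.1 °C: -138.86 kJ/kg
Δh = -26.91 + -357 + -138.86 = -522.77 kJ/kg
Q = ṁ·Δh = 85.62 kg/min × -522.77 kJ/kg = -44760 kJ/min
|Q| = 746 kW = 746000 W

Q_c = 746000 W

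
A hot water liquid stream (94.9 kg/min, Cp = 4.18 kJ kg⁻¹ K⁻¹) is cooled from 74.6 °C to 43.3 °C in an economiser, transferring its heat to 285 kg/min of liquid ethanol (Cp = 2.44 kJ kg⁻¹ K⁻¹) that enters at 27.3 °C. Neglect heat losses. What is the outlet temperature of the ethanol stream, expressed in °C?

T_c,out = 45.2 °C

Heat released by hot stream: Q = 94.9 × 4.18 × (74.6 − 43.3) = 12416 kJ/min
Energy balance on cold side (adiabatic exchanger): Q = ṁ_c·Cp_c·(T_c,out − T_c,in)
T_c,out = 27.3 + 12416/(285 × 2.44) = 45.155 °C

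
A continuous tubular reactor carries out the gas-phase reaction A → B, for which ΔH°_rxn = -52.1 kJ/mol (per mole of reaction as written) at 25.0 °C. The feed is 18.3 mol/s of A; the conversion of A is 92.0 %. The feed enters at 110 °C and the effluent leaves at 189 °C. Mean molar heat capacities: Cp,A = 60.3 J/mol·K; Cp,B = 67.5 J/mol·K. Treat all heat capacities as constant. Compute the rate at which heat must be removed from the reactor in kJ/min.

Extent of reaction ξ = 0.920 × 18.3 = 16.836 mol/s
Reaction term: ξ·ΔH°_rxn = 16.836 × -52.1 = -877.16 kJ/s
Sensible, feed 110→25 °C: -93.797 kJ/s
Outlet flows (mol/s): A 1.464, B 16.836
Sensible, products 25→189 °C: 200.85 kJ/s
Q = ΔH = -770.1 kJ/s = -770.1 kW
Heat removed = 46206 kJ/min

Q_out = 46200 kJ/min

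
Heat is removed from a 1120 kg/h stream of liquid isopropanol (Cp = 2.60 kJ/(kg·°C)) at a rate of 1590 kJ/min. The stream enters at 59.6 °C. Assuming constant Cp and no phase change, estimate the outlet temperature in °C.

T_out = 26.8 °C

Q = 1590 kJ/min = 95400 kJ/h
ΔT = Q/(ṁ·Cp) = 95400/(1120×2.60) = 32.761 K
T_out = 59.6 − 32.761 = 26.839 °C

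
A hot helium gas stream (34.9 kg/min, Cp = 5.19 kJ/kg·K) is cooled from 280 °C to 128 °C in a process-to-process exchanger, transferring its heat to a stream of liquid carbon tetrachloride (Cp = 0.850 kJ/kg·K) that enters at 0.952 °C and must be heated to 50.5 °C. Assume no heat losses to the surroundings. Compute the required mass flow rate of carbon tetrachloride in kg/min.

Heat released by hot stream: Q = 34.9 × 5.19 × (280 − 128) = 27532 kJ/min
Energy balance on cold side (adiabatic exchanger): Q = ṁ_c·Cp_c·(T_c,out − T_c,in)
ṁ_c = 27532 / [0.850 × (50.5 − 0.952)] = 653.72 kg/min

ṁ_c = 654 kg/min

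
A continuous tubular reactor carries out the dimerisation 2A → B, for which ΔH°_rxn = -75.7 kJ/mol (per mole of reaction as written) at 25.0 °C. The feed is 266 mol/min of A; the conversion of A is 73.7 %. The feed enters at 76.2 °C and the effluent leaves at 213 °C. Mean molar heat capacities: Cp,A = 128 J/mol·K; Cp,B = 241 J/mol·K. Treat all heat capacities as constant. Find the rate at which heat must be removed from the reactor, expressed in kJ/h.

Extent of reaction ξ = 0.737 × 266 / 2 = 98.021 mol/min
Reaction term: ξ·ΔH°_rxn = 98.021 × -75.7 = -7420.2 kJ/min
Sensible, feed 76.2→25 °C: -1743.3 kJ/min
Outlet flows (mol/min): A 69.958, B 98.021
Sensible, products 25→213 °C: 6124.6 kJ/min
Q = ΔH = -3038.8 kJ/min = -50.647 kW
Heat removed = 182330 kJ/h

Q_out = 182000 kJ/h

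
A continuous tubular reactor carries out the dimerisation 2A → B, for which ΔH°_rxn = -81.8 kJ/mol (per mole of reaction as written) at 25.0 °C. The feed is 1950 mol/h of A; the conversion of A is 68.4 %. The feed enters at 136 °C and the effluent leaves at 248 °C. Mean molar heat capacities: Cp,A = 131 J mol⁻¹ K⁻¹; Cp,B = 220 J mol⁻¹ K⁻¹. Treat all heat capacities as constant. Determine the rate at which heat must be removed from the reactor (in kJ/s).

Q_out = 8.94 kJ/s

Extent of reaction ξ = 0.684 × 1950 / 2 = 666.9 mol/h
Reaction term: ξ·ΔH°_rxn = 666.9 × -81.8 = -54552 kJ/h
Sensible, feed 136→25 °C: -28355 kJ/h
Outlet flows (mol/h): A 616.2, B 666.9
Sensible, products 25→248 °C: 50719 kJ/h
Q = ΔH = -32188 kJ/h = -8.9412 kW
Heat removed = 8.9412 kJ/s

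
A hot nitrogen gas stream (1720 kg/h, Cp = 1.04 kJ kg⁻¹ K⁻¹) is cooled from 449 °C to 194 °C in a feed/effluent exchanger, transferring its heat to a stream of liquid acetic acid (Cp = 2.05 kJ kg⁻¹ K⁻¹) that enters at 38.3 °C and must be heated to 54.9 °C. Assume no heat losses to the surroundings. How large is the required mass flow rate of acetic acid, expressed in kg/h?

Heat released by hot stream: Q = 1720 × 1.04 × (449 − 194) = 456140 kJ/h
Energy balance on cold side (adiabatic exchanger): Q = ṁ_c·Cp_c·(T_c,out − T_c,in)
ṁ_c = 456140 / [2.05 × (54.9 − 38.3)] = 13404 kg/h

ṁ_c = 13400 kg/h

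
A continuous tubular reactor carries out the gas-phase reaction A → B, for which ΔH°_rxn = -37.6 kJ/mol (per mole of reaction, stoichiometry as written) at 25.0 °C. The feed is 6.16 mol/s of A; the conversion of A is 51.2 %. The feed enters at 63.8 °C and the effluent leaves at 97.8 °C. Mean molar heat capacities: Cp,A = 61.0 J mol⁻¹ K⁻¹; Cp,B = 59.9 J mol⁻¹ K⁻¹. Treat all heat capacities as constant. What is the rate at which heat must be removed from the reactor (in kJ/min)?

Extent of reaction ξ = 0.512 × 6.16 = 3.1539 mol/s
Reaction term: ξ·ΔH°_rxn = 3.1539 × -37.6 = -118.59 kJ/s
Sensible, feed 63.8→25 °C: -14.579 kJ/s
Outlet flows (mol/s): A 3.0061, B 3.1539
Sensible, products 25→97.8 °C: 27.103 kJ/s
Q = ΔH = -106.06 kJ/s = -106.06 kW
Heat removed = 6363.8 kJ/min

Q_out = 6360 kJ/min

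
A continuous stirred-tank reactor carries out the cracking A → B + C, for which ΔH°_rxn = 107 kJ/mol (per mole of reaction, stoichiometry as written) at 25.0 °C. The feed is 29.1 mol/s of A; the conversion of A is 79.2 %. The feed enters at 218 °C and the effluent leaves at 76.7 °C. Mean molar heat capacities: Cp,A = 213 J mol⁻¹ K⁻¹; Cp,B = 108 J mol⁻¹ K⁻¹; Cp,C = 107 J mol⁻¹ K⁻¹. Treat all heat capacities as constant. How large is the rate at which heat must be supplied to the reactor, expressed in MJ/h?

Q_in = 5730 MJ/h

Extent of reaction ξ = 0.792 × 29.1 = 23.047 mol/s
Reaction term: ξ·ΔH°_rxn = 23.047 × 107 = 2466.1 kJ/s
Sensible, feed 218→25 °C: -1196.3 kJ/s
Outlet flows (mol/s): A 6.0528, B 23.047, C 23.047
Sensible, products 25→76.7 °C: 322.84 kJ/s
Q = ΔH = 1592.6 kJ/s = 1592.6 kW
Heat supplied = 5733.4 MJ/h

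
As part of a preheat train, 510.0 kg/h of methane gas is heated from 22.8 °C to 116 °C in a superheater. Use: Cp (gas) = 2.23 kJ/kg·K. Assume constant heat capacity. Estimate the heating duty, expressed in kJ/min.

Q = 1770 kJ/min

Q = ṁ·Cp·ΔT = 510.0 × 2.23 × (116 − 22.8) = 106000 kJ/h
Converting: 106000 / 3600 s = 29.443 kW
Heating duty = 1766.6 kJ/min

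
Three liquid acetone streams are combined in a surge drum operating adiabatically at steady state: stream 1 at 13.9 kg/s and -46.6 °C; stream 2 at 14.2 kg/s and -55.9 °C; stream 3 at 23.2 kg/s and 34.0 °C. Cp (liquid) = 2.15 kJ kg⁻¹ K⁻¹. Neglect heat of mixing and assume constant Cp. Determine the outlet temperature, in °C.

No heat crosses the boundary, so H_out = H_in.
Σ ṁᵢCp,ᵢTᵢ = 13.9×2.15×-46.6 + 14.2×2.15×-55.9 + 23.2×2.15×34.0 = -1403.3
Σ ṁᵢCp,ᵢ = 13.9×2.15 + 14.2×2.15 + 23.2×2.15 = 110.29
T_out = -1403.3 / 110.29 = -12.724 °C

T_out = -12.7 °C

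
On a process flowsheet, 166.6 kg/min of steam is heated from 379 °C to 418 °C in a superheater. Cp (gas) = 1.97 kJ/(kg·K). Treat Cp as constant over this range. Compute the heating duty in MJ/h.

Q = ṁ·Cp·ΔT = 166.6 × 1.97 × (418 − 379) = 12800 kJ/min
Converting: 12800 / 60 s = 213.33 kW
Heating duty = 767.99 MJ/h

Q = 768 MJ/h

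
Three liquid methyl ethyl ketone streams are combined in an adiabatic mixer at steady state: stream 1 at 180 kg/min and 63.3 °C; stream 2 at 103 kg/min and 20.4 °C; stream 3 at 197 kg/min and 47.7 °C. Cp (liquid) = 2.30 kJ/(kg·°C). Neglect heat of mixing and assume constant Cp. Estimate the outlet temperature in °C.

T_out = 47.7 °C

Energy balance with Q = 0: Σ ṁᵢCp,ᵢ(T_out − Tᵢ) = 0
Σ ṁᵢCp,ᵢTᵢ = 180×2.30×63.3 + 103×2.30×20.4 + 197×2.30×47.7 = 52652
Σ ṁᵢCp,ᵢ = 180×2.30 + 103×2.30 + 197×2.30 = 1104
T_out = 52652 / 1104 = 47.692 °C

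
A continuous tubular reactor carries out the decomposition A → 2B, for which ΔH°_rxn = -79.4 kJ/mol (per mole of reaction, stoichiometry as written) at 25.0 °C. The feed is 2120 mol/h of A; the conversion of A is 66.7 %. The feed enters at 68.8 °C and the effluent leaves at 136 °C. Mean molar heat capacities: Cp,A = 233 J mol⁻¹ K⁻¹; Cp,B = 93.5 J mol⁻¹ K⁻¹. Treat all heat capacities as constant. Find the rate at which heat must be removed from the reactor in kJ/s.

Extent of reaction ξ = 0.667 × 2120 = 1414 mol/h
Reaction term: ξ·ΔH°_rxn = 1414 × -79.4 = -112270 kJ/h
Sensible, feed 68.8→25 °C: -21635 kJ/h
Outlet flows (mol/h): A 705.96, B 2828.1
Sensible, products 25→136 °C: 47609 kJ/h
Q = ΔH = -86301 kJ/h = -23.972 kW
Heat removed = 23.972 kJ/s

Q_out = 24.0 kJ/s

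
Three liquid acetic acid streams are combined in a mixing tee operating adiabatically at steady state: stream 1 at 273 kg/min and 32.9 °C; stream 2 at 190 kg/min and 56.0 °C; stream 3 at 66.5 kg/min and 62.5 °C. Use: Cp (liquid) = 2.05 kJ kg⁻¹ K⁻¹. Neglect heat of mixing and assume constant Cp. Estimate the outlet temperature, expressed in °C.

Energy balance with Q = 0: Σ ṁᵢCp,ᵢ(T_out − Tᵢ) = 0
Σ ṁᵢCp,ᵢTᵢ = 273×2.05×32.9 + 190×2.05×56.0 + 66.5×2.05×62.5 = 48745
Σ ṁᵢCp,ᵢ = 273×2.05 + 190×2.05 + 66.5×2.05 = 1085.5
T_out = 48745 / 1085.5 = 44.906 °C

T_out = 44.9 °C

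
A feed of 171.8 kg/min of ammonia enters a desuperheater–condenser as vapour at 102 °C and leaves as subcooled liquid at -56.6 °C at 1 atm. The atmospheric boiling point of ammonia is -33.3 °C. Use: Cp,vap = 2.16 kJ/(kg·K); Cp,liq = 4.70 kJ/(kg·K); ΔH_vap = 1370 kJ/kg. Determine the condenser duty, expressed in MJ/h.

Q_c = 18300 MJ/h

vapour 102→-33.3 °C: -292.25 kJ/kg
condensation at -33.3 °C: -1370 kJ/kg
liquid -33.3→-56.6 °C: -109.51 kJ/kg
Δh = -292.25 + -1370 + -109.51 = -1771.8 kJ/kg
Q = ṁ·Δh = 171.8 kg/min × -1771.8 kJ/kg = -304390 kJ/min
|Q| = 5073.1 kW = 18263 MJ/h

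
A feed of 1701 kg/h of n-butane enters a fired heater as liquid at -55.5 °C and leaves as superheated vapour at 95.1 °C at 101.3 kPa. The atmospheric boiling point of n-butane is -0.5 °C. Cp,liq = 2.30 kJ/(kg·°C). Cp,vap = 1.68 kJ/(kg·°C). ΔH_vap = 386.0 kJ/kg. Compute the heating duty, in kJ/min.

liquid -55.5→-0.5 °C: 126.5 kJ/kg
vaporisation at -0.5 °C: 386 kJ/kg
vapour -0.5→95.1 °C: 160.61 kJ/kg
Δh = 126.5 + 386 + 160.61 = 673.11 kJ/kg
Q = ṁ·Δh = 1701 kg/h × 673.11 kJ/kg = 1.145e+06 kJ/h
|Q| = 318.04 kW = 19083 kJ/min

Q = 19100 kJ/min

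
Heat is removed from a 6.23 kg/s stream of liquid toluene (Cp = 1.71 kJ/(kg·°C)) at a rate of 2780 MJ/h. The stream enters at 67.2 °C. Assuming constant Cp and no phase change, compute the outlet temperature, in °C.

Q = 2780 MJ/h = 772.22 kJ/s
ΔT = Q/(ṁ·Cp) = 772.22/(6.23×1.71) = 72.487 K
T_out = 67.2 − 72.487 = -5.2867 °C

T_out = -5.29 °C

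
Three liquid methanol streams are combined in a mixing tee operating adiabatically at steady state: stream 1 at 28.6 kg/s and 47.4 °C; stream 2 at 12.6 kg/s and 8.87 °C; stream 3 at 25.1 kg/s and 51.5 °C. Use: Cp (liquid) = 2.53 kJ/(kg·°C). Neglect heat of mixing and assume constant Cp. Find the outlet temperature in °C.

Adiabatic, steady state ⇒ Σ ṁᵢCp,ᵢ(T_out − Tᵢ) = 0
T_out = Σ ṁᵢCp,ᵢTᵢ / Σ ṁᵢCp,ᵢ
      = 6982.9 / 167.74 = 41.63 °C

T_out = 41.6 °C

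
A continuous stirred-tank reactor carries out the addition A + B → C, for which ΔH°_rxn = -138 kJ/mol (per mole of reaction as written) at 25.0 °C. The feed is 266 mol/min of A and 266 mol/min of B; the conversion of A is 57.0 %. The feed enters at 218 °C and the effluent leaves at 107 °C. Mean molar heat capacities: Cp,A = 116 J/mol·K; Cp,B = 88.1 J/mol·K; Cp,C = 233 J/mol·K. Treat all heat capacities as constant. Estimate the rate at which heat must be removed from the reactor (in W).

Q_out = 443000 W

Extent of reaction ξ = 0.570 × 266 = 151.62 mol/min
Reaction term: ξ·ΔH°_rxn = 151.62 × -138 = -20924 kJ/min
Sensible, feed 218→25 °C: -10478 kJ/min
Outlet flows (mol/min): A 114.38, B 114.38, C 151.62
Sensible, products 25→107 °C: 4811.1 kJ/min
Q = ΔH = -26591 kJ/min = -443.18 kW
Heat removed = 443180 W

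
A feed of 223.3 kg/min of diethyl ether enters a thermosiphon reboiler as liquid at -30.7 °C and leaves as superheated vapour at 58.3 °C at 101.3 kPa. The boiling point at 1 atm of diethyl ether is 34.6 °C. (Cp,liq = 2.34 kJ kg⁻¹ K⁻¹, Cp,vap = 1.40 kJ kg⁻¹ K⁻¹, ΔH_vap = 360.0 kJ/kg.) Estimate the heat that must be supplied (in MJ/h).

Q = 7320 MJ/h

liquid -30.7→34.6 °C: 152.8 kJ/kg
vaporisation at 34.6 °C: 360 kJ/kg
vapour 34.6→58.3 °C: 33.18 kJ/kg
Δh = 152.8 + 360 + 33.18 = 545.98 kJ/kg
Q = ṁ·Δh = 223.3 kg/min × 545.98 kJ/kg = 121920 kJ/min
|Q| = 2032 kW = 7315.1 MJ/h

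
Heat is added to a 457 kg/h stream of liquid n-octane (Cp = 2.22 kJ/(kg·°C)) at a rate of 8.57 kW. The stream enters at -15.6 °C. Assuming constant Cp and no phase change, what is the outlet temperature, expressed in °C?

Q = 8.57 kW = 30852 kJ/h
ΔT = Q/(ṁ·Cp) = 30852/(457×2.22) = 30.41 K
T_out = -15.6 + 30.41 = 14.81 °C

T_out = 14.8 °C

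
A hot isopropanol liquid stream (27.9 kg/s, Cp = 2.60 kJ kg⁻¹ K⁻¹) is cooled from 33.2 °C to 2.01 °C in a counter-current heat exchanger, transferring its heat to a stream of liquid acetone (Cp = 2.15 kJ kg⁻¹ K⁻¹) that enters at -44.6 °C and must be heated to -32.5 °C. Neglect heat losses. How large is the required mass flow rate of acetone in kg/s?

Heat released by hot stream: Q = 27.9 × 2.60 × (33.2 − 2.01) = 2262.5 kJ/s
Energy balance on cold side (adiabatic exchanger): Q = ṁ_c·Cp_c·(T_c,out − T_c,in)
ṁ_c = 2262.5 / [2.15 × (-32.5 − -44.6)] = 86.97 kg/s

ṁ_c = 87.0 kg/s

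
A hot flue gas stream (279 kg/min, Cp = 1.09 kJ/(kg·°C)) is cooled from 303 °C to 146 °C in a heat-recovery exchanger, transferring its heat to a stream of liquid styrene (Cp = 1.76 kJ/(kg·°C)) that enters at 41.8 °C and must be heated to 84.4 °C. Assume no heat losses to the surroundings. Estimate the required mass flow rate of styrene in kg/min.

Heat released by hot stream: Q = 279 × 1.09 × (303 − 146) = 47745 kJ/min
Energy balance on cold side (adiabatic exchanger): Q = ṁ_c·Cp_c·(T_c,out − T_c,in)
ṁ_c = 47745 / [1.76 × (84.4 − 41.8)] = 636.81 kg/min

ṁ_c = 637 kg/min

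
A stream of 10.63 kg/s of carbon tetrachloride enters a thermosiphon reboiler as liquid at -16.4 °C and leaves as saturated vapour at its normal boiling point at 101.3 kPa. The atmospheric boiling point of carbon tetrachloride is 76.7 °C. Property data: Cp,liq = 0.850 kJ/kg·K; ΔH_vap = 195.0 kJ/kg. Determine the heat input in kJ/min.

liquid -16.4→76.7 °C: 79.135 kJ/kg
vaporisation at 76.7 °C: 195 kJ/kg
Δh = 79.135 + 195 = 274.13 kJ/kg
Q = ṁ·Δh = 10.63 kg/s × 274.13 kJ/kg = 2914.1 kJ/s
|Q| = 2914.1 kW = 174840 kJ/min

Q = 175000 kJ/min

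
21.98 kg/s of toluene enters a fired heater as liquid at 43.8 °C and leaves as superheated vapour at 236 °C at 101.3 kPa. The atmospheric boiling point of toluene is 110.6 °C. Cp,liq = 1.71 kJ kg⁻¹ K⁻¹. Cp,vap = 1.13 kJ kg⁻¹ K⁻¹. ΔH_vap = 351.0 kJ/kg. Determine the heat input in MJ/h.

Q = 48000 MJ/h

liquid 43.8→110.6 °C: 114.23 kJ/kg
vaporisation at 110.6 °C: 351 kJ/kg
vapour 110.6→236 °C: 141.7 kJ/kg
Δh = 114.23 + 351 + 141.7 = 606.93 kJ/kg
Q = ṁ·Δh = 21.98 kg/s × 606.93 kJ/kg = 13340 kJ/s
|Q| = 13340 kW = 48025 MJ/h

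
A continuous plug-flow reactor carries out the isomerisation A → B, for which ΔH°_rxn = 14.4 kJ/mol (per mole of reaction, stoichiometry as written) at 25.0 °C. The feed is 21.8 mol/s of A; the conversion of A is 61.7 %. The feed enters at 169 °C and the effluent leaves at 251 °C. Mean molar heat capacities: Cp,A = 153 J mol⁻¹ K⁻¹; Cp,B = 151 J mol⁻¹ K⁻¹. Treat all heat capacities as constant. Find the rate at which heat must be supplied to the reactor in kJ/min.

Extent of reaction ξ = 0.617 × 21.8 = 13.451 mol/s
Reaction term: ξ·ΔH°_rxn = 13.451 × 14.4 = 193.69 kJ/s
Sensible, feed 169→25 °C: -480.3 kJ/s
Outlet flows (mol/s): A 8.3494, B 13.451
Sensible, products 25→251 °C: 747.72 kJ/s
Q = ΔH = 461.11 kJ/s = 461.11 kW
Heat supplied = 27667 kJ/min

Q_in = 27700 kJ/min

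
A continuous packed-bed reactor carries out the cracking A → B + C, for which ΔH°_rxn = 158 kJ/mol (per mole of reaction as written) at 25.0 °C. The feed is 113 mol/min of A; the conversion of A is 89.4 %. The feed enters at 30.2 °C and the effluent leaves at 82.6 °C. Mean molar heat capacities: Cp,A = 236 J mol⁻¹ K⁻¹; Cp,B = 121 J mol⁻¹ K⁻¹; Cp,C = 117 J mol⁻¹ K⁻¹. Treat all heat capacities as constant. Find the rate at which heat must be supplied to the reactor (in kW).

Extent of reaction ξ = 0.894 × 113 = 101.02 mol/min
Reaction term: ξ·ΔH°_rxn = 101.02 × 158 = 15961 kJ/min
Sensible, feed 30.2→25 °C: -138.67 kJ/min
Outlet flows (mol/min): A 11.978, B 101.02, C 101.02
Sensible, products 25→82.6 °C: 1547.7 kJ/min
Q = ΔH = 17371 kJ/min = 289.51 kW
Heat supplied = 289.51 kW

Q_in = 290 kW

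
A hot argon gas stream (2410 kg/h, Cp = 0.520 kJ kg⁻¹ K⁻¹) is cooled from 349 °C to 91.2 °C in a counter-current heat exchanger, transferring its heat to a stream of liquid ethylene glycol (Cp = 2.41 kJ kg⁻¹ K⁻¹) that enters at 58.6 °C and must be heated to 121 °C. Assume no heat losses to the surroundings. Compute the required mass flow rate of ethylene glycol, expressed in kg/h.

ṁ_c = 2150 kg/h

Heat released by hot stream: Q = 2410 × 0.520 × (349 − 91.2) = 323070 kJ/h
Energy balance on cold side (adiabatic exchanger): Q = ṁ_c·Cp_c·(T_c,out − T_c,in)
ṁ_c = 323070 / [2.41 × (121 − 58.6)] = 2148.3 kg/h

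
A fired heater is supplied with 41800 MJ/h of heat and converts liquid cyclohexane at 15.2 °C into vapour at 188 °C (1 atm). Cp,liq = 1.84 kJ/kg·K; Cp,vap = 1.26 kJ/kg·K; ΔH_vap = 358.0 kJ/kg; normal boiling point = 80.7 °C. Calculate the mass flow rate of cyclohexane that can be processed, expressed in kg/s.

Δh = 1.84×(80.7−15.2) + 358.0 + 1.26×(188−80.7) = 613.72 kJ/kg
Q = 41800 MJ/h = 11611 kJ/s = 11611 kJ/s
ṁ = Q/Δh = 11611 / 613.72 = 18.919 kg/s

ṁ = 18.9 kg/s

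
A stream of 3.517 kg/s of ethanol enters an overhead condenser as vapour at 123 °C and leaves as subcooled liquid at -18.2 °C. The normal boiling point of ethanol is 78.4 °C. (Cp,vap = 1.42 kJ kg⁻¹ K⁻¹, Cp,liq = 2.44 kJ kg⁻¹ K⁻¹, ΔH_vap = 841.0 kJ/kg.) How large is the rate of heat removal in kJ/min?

vapour 123→78.4 °C: -63.332 kJ/kg
condensation at 78.4 °C: -841 kJ/kg
liquid 78.4→-18.2 °C: -235.7 kJ/kg
Δh = -63.332 + -841 + -235.7 = -1140 kJ/kg
Q = ṁ·Δh = 3.517 kg/s × -1140 kJ/kg = -4009.5 kJ/s
|Q| = 4009.5 kW = 240570 kJ/min

Q_c = 241000 kJ/min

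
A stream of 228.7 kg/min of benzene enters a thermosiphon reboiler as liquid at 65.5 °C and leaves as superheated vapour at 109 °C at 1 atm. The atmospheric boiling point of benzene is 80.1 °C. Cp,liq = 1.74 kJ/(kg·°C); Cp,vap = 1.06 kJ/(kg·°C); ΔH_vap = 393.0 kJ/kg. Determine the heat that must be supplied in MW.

liquid 65.5→80.1 °C: 25.404 kJ/kg
vaporisation at 80.1 °C: 393 kJ/kg
vapour 80.1→109 °C: 30.634 kJ/kg
Δh = 25.404 + 393 + 30.634 = 449.04 kJ/kg
Q = ṁ·Δh = 228.7 kg/min × 449.04 kJ/kg = 102690 kJ/min
|Q| = 1711.6 kW = 1.7116 MW

Q = 1.71 MW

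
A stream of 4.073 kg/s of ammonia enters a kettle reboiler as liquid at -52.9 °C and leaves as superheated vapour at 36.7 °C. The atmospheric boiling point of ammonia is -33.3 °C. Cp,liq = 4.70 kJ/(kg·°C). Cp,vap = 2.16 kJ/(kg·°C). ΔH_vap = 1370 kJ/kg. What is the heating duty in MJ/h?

liquid -52.9→-33.3 °C: 92.12 kJ/kg
vaporisation at -33.3 °C: 1370 kJ/kg
vapour -33.3→36.7 °C: 151.2 kJ/kg
Δh = 92.12 + 1370 + 151.2 = 1613.3 kJ/kg
Q = ṁ·Δh = 4.073 kg/s × 1613.3 kJ/kg = 6571.1 kJ/s
|Q| = 6571.1 kW = 23656 MJ/h

Q = 23700 MJ/h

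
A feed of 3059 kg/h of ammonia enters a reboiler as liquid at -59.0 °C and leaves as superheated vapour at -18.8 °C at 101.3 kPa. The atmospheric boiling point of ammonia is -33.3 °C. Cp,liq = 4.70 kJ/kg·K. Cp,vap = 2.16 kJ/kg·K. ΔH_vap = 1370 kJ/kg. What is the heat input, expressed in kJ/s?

Q = 1290 kJ/s

liquid -59.0→-33.3 °C: 120.79 kJ/kg
vaporisation at -33.3 °C: 1370 kJ/kg
vapour -33.3→-18.8 °C: 31.32 kJ/kg
Δh = 120.79 + 1370 + 31.32 = 1522.1 kJ/kg
Q = ṁ·Δh = 3059 kg/h × 1522.1 kJ/kg = 4.6561e+06 kJ/h
|Q| = 1293.4 kW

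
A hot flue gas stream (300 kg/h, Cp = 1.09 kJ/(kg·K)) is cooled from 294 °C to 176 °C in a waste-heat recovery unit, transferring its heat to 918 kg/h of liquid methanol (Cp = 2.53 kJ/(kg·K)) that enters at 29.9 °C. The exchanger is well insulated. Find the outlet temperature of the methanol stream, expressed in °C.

Heat released by hot stream: Q = 300 × 1.09 × (294 − 176) = 38586 kJ/h
Energy balance on cold side (adiabatic exchanger): Q = ṁ_c·Cp_c·(T_c,out − T_c,in)
T_c,out = 29.9 + 38586/(918 × 2.53) = 46.514 °C

T_c,out = 46.5 °C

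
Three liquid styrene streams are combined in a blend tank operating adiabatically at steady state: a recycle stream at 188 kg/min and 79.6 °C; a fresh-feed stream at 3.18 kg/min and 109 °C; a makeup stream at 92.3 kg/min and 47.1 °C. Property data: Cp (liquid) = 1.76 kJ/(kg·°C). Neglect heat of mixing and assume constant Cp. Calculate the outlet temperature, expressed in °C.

T_out = 69.3 °C

Adiabatic, steady state ⇒ Σ ṁᵢCp,ᵢ(T_out − Tᵢ) = 0
Σ ṁᵢCp,ᵢTᵢ = 188×1.76×79.6 + 3.18×1.76×109 + 92.3×1.76×47.1 = 34599
Σ ṁᵢCp,ᵢ = 188×1.76 + 3.18×1.76 + 92.3×1.76 = 498.92
T_out = 34599 / 498.92 = 69.348 °C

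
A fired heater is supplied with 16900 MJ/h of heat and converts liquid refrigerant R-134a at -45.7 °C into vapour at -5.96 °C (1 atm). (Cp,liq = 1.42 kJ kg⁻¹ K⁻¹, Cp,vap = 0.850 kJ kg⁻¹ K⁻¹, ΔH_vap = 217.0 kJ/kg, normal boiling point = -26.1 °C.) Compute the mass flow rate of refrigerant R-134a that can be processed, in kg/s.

ṁ = 17.9 kg/s

Δh = 1.42×(-26.1−-45.7) + 217.0 + 0.850×(-5.96−-26.1) = 261.95 kJ/kg
Q = 16900 MJ/h = 4694.4 kJ/s = 4694.4 kJ/s
ṁ = Q/Δh = 4694.4 / 261.95 = 17.921 kg/s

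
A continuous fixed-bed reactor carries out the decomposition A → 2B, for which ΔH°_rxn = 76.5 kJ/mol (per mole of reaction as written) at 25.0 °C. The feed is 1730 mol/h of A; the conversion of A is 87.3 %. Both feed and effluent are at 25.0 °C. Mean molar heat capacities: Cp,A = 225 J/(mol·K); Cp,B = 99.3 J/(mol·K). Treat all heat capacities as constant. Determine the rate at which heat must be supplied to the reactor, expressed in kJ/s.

Extent of reaction ξ = 0.873 × 1730 = 1510.3 mol/h
Reaction term: ξ·ΔH°_rxn = 1510.3 × 76.5 = 115540 kJ/h
Q = ΔH = 115540 kJ/h = 32.094 kW
Heat supplied = 32.094 kJ/s

Q_in = 32.1 kJ/s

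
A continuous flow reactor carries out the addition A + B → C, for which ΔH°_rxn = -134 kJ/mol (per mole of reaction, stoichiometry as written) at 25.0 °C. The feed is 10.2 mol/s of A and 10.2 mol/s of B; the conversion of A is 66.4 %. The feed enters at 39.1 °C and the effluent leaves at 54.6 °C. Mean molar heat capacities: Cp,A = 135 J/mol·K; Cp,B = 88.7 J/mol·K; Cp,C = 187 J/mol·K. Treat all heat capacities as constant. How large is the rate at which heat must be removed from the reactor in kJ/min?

Q_out = 52800 kJ/min

Extent of reaction ξ = 0.664 × 10.2 = 6.7728 mol/s
Reaction term: ξ·ΔH°_rxn = 6.7728 × -134 = -907.56 kJ/s
Sensible, feed 39.1→25 °C: -32.173 kJ/s
Outlet flows (mol/s): A 3.4272, B 3.4272, C 6.7728
Sensible, products 25→54.6 °C: 60.182 kJ/s
Q = ΔH = -879.55 kJ/s = -879.55 kW
Heat removed = 52773 kJ/min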